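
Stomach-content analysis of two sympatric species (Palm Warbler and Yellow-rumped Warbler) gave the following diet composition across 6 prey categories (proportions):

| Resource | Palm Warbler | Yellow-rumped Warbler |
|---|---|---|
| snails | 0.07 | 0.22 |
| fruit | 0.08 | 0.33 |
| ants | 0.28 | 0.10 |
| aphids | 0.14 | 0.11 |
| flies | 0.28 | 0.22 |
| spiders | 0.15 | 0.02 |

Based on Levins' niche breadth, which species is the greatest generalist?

Σp_Palmᵢ² = 0.07² + 0.08² + 0.28² + 0.14² + 0.28² + 0.15² = 0.0049 + 0.0064 + 0.0784 + 0.0196 + 0.0784 + 0.0225 = 0.2102
B_Palm = 1 / 0.2102 = 4.7574
Σp_Yellᵢ² = 0.22² + 0.33² + 0.10² + 0.11² + 0.22² + 0.02² = 0.0484 + 0.1089 + 0.0100 + 0.0121 + 0.0484 + 0.0004 = 0.2282
B_Yell = 1 / 0.2282 = 4.3821
Highest B → broadest niche (most generalist): Palm Warbler (B = 4.76).

Palm Warbler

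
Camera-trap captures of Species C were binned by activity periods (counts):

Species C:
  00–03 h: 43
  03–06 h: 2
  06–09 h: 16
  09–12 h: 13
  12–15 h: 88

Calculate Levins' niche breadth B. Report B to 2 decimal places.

2.62

Proportions for Species C (n=162): 43/162=0.2654, 2/162=0.0123, 16/162=0.0988, 13/162=0.0802, 88/162=0.5432
Σpᵢ² = 0.2654² + 0.0123² + 0.0988² + 0.0802² + 0.5432² = 0.070437 + 0.000151 + 0.009761 + 0.006432 + 0.295066 = 0.381847
B = 1 / 0.381847 = 2.6188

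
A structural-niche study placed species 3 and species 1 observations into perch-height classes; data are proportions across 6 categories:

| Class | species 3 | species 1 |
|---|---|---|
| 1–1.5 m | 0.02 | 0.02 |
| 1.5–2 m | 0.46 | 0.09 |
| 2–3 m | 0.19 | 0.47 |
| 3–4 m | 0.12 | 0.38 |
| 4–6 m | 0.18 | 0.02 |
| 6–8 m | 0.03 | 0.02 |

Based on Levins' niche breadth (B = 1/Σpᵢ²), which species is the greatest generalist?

species 3

Σp_3ᵢ² = 0.02² + 0.46² + 0.19² + 0.12² + 0.18² + 0.03² = 0.0004 + 0.2116 + 0.0361 + 0.0144 + 0.0324 + 0.0009 = 0.2958
B_3 = 1 / 0.2958 = 3.3807
Σp_1ᵢ² = 0.02² + 0.09² + 0.47² + 0.38² + 0.02² + 0.02² = 0.0004 + 0.0081 + 0.2209 + 0.1444 + 0.0004 + 0.0004 = 0.3746
B_1 = 1 / 0.3746 = 2.6695
Highest B → broadest niche (most generalist): species 3 (B = 3.38).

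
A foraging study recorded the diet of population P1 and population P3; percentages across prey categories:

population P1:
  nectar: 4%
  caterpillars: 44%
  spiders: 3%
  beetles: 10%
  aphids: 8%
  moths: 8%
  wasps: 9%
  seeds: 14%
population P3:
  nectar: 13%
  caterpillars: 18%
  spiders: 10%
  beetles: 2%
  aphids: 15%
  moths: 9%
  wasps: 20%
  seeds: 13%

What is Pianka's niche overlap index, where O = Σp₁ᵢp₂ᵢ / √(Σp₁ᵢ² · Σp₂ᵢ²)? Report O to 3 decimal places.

0.760

Convert percentages to proportions (divide by 100).
Σ p₁ᵢp₂ᵢ = 0.0052 + 0.0792 + 0.0030 + 0.0020 + 0.0120 + 0.0072 + 0.0180 + 0.0182 = 0.1448
Σp_1ᵢ² = 0.04² + 0.44² + 0.03² + 0.10² + 0.08² + 0.08² + 0.09² + 0.14² = 0.0016 + 0.1936 + 0.0009 + 0.0100 + 0.0064 + 0.0064 + 0.0081 + 0.0196 = 0.2466
Σp_2ᵢ² = 0.13² + 0.18² + 0.10² + 0.02² + 0.15² + 0.09² + 0.20² + 0.13² = 0.0169 + 0.0324 + 0.0100 + 0.0004 + 0.0225 + 0.0081 + 0.0400 + 0.0169 = 0.1472
O = 0.1448 / √(0.2466 × 0.1472) = 0.1448 / 0.190524 = 0.76001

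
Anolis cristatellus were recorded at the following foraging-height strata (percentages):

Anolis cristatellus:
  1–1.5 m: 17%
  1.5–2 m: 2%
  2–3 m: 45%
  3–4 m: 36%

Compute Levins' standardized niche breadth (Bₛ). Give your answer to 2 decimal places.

0.59

Convert percentages to proportions (divide by 100).
Σpᵢ² = 0.17² + 0.02² + 0.45² + 0.36² = 0.0289 + 0.0004 + 0.2025 + 0.1296 = 0.3614
B = 1 / 0.3614 = 2.7670
Bₛ = (B − 1)/(n − 1) = (2.7670 − 1)/(4 − 1) = 1.7670/3 = 0.5890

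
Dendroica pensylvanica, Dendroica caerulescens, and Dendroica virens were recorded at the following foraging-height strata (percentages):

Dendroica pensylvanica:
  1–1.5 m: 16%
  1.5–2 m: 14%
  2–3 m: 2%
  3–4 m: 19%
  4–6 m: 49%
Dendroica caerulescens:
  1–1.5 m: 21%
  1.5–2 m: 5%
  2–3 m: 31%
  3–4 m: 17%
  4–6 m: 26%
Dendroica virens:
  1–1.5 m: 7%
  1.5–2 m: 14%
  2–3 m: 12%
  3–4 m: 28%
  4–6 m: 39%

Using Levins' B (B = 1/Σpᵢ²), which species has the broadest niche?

Convert percentages to proportions (divide by 100).
Σp_pensᵢ² = 0.16² + 0.14² + 0.02² + 0.19² + 0.49² = 0.0256 + 0.0196 + 0.0004 + 0.0361 + 0.2401 = 0.3218
B_pens = 1 / 0.3218 = 3.1075
Σp_caerᵢ² = 0.21² + 0.05² + 0.31² + 0.17² + 0.26² = 0.0441 + 0.0025 + 0.0961 + 0.0289 + 0.0676 = 0.2392
B_caer = 1 / 0.2392 = 4.1806
Σp_vireᵢ² = 0.07² + 0.14² + 0.12² + 0.28² + 0.39² = 0.0049 + 0.0196 + 0.0144 + 0.0784 + 0.1521 = 0.2694
B_vire = 1 / 0.2694 = 3.7120
Highest B → broadest niche (most generalist): Dendroica caerulescens (B = 4.18).

Dendroica caerulescens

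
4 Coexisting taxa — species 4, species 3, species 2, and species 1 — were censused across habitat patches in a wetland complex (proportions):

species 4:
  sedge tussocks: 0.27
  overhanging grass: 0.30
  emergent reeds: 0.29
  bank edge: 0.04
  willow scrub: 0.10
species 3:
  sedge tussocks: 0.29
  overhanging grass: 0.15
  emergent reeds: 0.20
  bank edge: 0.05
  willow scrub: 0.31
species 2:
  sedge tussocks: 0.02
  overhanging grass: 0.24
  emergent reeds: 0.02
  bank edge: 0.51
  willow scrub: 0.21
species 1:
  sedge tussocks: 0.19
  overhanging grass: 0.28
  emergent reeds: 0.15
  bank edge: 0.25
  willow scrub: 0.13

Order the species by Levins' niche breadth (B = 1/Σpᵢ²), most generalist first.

species 1 > species 3 > species 4 > species 2

Σp_4ᵢ² = 0.27² + 0.30² + 0.29² + 0.04² + 0.10² = 0.0729 + 0.0900 + 0.0841 + 0.0016 + 0.0100 = 0.2586
B_4 = 1 / 0.2586 = 3.8670
Σp_3ᵢ² = 0.29² + 0.15² + 0.20² + 0.05² + 0.31² = 0.0841 + 0.0225 + 0.0400 + 0.0025 + 0.0961 = 0.2452
B_3 = 1 / 0.2452 = 4.0783
Σp_2ᵢ² = 0.02² + 0.24² + 0.02² + 0.51² + 0.21² = 0.0004 + 0.0576 + 0.0004 + 0.2601 + 0.0441 = 0.3626
B_2 = 1 / 0.3626 = 2.7579
Σp_1ᵢ² = 0.19² + 0.28² + 0.15² + 0.25² + 0.13² = 0.0361 + 0.0784 + 0.0225 + 0.0625 + 0.0169 = 0.2164
B_1 = 1 / 0.2164 = 4.6211
Ranking by B (broadest → narrowest): species 1 (4.62) > species 3 (4.08) > species 4 (3.87) > species 2 (2.76)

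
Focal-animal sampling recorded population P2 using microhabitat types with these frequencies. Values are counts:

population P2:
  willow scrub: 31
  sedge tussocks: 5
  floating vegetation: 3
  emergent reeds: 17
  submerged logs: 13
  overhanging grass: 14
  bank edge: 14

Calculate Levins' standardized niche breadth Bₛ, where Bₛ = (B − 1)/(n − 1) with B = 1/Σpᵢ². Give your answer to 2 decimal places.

0.68

Proportions for population P2 (n=97): 31/97=0.3196, 5/97=0.0515, 3/97=0.0309, 17/97=0.1753, 13/97=0.1340, 14/97=0.1443, 14/97=0.1443
Σpᵢ² = 0.3196² + 0.0515² + 0.0309² + 0.1753² + 0.1340² + 0.1443² + 0.1443² = 0.102144 + 0.002652 + 0.000955 + 0.030730 + 0.017956 + 0.020822 + 0.020822 = 0.196081
B = 1 / 0.196081 = 5.0999
Bₛ = (B − 1)/(n − 1) = (5.0999 − 1)/(7 − 1) = 4.0999/6 = 0.6833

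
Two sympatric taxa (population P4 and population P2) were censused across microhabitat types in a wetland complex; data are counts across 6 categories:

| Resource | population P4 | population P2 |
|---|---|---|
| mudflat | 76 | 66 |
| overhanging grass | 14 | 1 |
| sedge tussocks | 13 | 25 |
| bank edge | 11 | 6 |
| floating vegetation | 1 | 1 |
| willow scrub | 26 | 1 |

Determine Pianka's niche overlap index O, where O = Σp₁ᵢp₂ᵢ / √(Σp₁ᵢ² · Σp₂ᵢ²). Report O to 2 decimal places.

Proportions for population P4 (n=141): 76/141=0.5390, 14/141=0.0993, 13/141=0.0922, 11/141=0.0780, 1/141=0.0071, 26/141=0.1844
Proportions for population P2 (n=100): 66/100=0.6600, 1/100=0.0100, 25/100=0.2500, 6/100=0.0600, 1/100=0.0100, 1/100=0.0100
Σ p₁ᵢp₂ᵢ = 0.355740 + 0.000993 + 0.023050 + 0.004680 + 0.000071 + 0.001844 = 0.386378
Σp_1ᵢ² = 0.5390² + 0.0993² + 0.0922² + 0.0780² + 0.0071² + 0.1844² = 0.290521 + 0.009860 + 0.008501 + 0.006084 + 0.000050 + 0.034003 = 0.349019
Σp_2ᵢ² = 0.6600² + 0.0100² + 0.2500² + 0.0600² + 0.0100² + 0.0100² = 0.435600 + 0.000100 + 0.062500 + 0.003600 + 0.000100 + 0.000100 = 0.502000
O = 0.386378 / √(0.349019 × 0.502000) = 0.386378 / 0.4185780 = 0.9231

0.92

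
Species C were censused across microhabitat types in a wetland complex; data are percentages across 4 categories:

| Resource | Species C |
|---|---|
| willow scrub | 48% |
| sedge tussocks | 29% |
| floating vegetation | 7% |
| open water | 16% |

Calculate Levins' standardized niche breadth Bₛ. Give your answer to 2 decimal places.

0.63

Convert percentages to proportions (divide by 100).
Σpᵢ² = 0.48² + 0.29² + 0.07² + 0.16² = 0.2304 + 0.0841 + 0.0049 + 0.0256 = 0.3450
B = 1 / 0.3450 = 2.8986
Bₛ = (B − 1)/(n − 1) = (2.8986 − 1)/(4 − 1) = 1.8986/3 = 0.6329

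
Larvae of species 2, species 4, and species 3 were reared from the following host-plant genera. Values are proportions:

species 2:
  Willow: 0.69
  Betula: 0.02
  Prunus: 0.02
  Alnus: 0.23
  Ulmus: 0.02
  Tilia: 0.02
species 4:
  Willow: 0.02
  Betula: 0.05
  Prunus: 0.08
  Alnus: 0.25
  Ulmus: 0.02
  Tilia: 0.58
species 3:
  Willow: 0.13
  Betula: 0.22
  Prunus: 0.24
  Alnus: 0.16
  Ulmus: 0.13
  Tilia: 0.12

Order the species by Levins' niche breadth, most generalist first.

Σp_2ᵢ² = 0.69² + 0.02² + 0.02² + 0.23² + 0.02² + 0.02² = 0.4761 + 0.0004 + 0.0004 + 0.0529 + 0.0004 + 0.0004 = 0.5306
B_2 = 1 / 0.5306 = 1.8847
Σp_4ᵢ² = 0.02² + 0.05² + 0.08² + 0.25² + 0.02² + 0.58² = 0.0004 + 0.0025 + 0.0064 + 0.0625 + 0.0004 + 0.3364 = 0.4086
B_4 = 1 / 0.4086 = 2.4474
Σp_3ᵢ² = 0.13² + 0.22² + 0.24² + 0.16² + 0.13² + 0.12² = 0.0169 + 0.0484 + 0.0576 + 0.0256 + 0.0169 + 0.0144 = 0.1798
B_3 = 1 / 0.1798 = 5.5617
Ranking by B (broadest → narrowest): species 3 (5.56) > species 4 (2.45) > species 2 (1.88)

species 3 > species 4 > species 2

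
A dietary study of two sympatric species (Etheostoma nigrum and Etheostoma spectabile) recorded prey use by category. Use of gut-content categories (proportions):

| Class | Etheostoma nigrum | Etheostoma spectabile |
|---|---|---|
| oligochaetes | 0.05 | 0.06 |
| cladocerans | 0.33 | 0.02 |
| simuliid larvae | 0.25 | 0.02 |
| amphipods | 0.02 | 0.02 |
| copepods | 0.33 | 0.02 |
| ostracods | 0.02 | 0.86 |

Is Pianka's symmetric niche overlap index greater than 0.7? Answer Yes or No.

No

Σ p₁ᵢp₂ᵢ = 0.0030 + 0.0066 + 0.0050 + 0.0004 + 0.0066 + 0.0172 = 0.0388
Σp_1ᵢ² = 0.05² + 0.33² + 0.25² + 0.02² + 0.33² + 0.02² = 0.0025 + 0.1089 + 0.0625 + 0.0004 + 0.1089 + 0.0004 = 0.2836
Σp_2ᵢ² = 0.06² + 0.02² + 0.02² + 0.02² + 0.02² + 0.86² = 0.0036 + 0.0004 + 0.0004 + 0.0004 + 0.0004 + 0.7396 = 0.7448
O = 0.0388 / √(0.2836 × 0.7448) = 0.0388 / 0.45959 = 0.0844
O = 0.0844 < 0.7 → No.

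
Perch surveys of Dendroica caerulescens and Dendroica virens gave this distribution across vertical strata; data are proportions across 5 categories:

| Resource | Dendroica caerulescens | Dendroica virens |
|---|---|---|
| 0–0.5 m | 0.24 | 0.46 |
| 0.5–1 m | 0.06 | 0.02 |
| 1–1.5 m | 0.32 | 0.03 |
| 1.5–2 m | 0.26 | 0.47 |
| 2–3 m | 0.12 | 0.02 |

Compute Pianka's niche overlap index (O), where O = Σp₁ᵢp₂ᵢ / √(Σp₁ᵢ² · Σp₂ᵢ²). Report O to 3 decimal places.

Σ p₁ᵢp₂ᵢ = 0.1104 + 0.0012 + 0.0096 + 0.1222 + 0.0024 = 0.2458
Σp_1ᵢ² = 0.24² + 0.06² + 0.32² + 0.26² + 0.12² = 0.0576 + 0.0036 + 0.1024 + 0.0676 + 0.0144 = 0.2456
Σp_2ᵢ² = 0.46² + 0.02² + 0.03² + 0.47² + 0.02² = 0.2116 + 0.0004 + 0.0009 + 0.2209 + 0.0004 = 0.4342
O = 0.2458 / √(0.2456 × 0.4342) = 0.2458 / 0.326557 = 0.75270

0.753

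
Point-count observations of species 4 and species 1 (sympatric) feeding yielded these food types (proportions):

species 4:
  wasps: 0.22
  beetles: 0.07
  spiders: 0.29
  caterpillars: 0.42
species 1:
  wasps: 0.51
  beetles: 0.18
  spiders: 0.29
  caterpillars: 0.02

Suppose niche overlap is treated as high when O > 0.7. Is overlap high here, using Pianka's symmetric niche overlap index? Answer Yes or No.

Σ p₁ᵢp₂ᵢ = 0.1122 + 0.0126 + 0.0841 + 0.0084 = 0.2173
Σp_1ᵢ² = 0.22² + 0.07² + 0.29² + 0.42² = 0.0484 + 0.0049 + 0.0841 + 0.1764 = 0.3138
Σp_2ᵢ² = 0.51² + 0.18² + 0.29² + 0.02² = 0.2601 + 0.0324 + 0.0841 + 0.0004 = 0.3770
O = 0.2173 / √(0.3138 × 0.3770) = 0.2173 / 0.34395 = 0.6318
O = 0.6318 < 0.7 → No.

No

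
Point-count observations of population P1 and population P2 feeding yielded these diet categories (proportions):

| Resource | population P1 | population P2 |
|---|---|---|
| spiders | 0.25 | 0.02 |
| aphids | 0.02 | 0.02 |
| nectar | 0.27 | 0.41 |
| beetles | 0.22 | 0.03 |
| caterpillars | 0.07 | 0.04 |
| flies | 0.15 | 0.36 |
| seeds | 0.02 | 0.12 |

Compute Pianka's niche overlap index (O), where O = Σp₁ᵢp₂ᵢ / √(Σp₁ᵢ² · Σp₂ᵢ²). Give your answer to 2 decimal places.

0.70

Σ p₁ᵢp₂ᵢ = 0.0050 + 0.0004 + 0.1107 + 0.0066 + 0.0028 + 0.0540 + 0.0024 = 0.1819
Σp_1ᵢ² = 0.25² + 0.02² + 0.27² + 0.22² + 0.07² + 0.15² + 0.02² = 0.0625 + 0.0004 + 0.0729 + 0.0484 + 0.0049 + 0.0225 + 0.0004 = 0.2120
Σp_2ᵢ² = 0.02² + 0.02² + 0.41² + 0.03² + 0.04² + 0.36² + 0.12² = 0.0004 + 0.0004 + 0.1681 + 0.0009 + 0.0016 + 0.1296 + 0.0144 = 0.3154
O = 0.1819 / √(0.2120 × 0.3154) = 0.1819 / 0.25858 = 0.7035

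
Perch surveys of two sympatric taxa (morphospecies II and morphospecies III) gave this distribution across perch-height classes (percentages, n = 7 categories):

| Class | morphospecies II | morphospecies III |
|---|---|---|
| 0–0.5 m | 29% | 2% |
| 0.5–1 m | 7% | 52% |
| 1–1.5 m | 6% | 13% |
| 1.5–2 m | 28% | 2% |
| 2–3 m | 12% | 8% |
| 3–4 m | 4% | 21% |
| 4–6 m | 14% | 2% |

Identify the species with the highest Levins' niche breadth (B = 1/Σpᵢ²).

Convert percentages to proportions (divide by 100).
Σp_IIᵢ² = 0.29² + 0.07² + 0.06² + 0.28² + 0.12² + 0.04² + 0.14² = 0.0841 + 0.0049 + 0.0036 + 0.0784 + 0.0144 + 0.0016 + 0.0196 = 0.2066
B_II = 1 / 0.2066 = 4.8403
Σp_IIIᵢ² = 0.02² + 0.52² + 0.13² + 0.02² + 0.08² + 0.21² + 0.02² = 0.0004 + 0.2704 + 0.0169 + 0.0004 + 0.0064 + 0.0441 + 0.0004 = 0.3390
B_III = 1 / 0.3390 = 2.9499
Highest B → broadest niche (most generalist): morphospecies II (B = 4.84).

morphospecies II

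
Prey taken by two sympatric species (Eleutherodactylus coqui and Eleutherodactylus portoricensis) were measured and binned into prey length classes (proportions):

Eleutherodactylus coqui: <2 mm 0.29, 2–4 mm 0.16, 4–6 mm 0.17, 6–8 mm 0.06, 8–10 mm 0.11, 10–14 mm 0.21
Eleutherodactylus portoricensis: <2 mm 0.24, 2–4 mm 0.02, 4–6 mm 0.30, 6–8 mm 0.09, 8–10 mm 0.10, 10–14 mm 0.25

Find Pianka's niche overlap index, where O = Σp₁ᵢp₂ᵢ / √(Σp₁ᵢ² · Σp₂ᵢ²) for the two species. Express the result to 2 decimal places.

0.90

Σ p₁ᵢp₂ᵢ = 0.0696 + 0.0032 + 0.0510 + 0.0054 + 0.0110 + 0.0525 = 0.1927
Σp_1ᵢ² = 0.29² + 0.16² + 0.17² + 0.06² + 0.11² + 0.21² = 0.0841 + 0.0256 + 0.0289 + 0.0036 + 0.0121 + 0.0441 = 0.1984
Σp_2ᵢ² = 0.24² + 0.02² + 0.30² + 0.09² + 0.10² + 0.25² = 0.0576 + 0.0004 + 0.0900 + 0.0081 + 0.0100 + 0.0625 = 0.2286
O = 0.1927 / √(0.1984 × 0.2286) = 0.1927 / 0.21297 = 0.9048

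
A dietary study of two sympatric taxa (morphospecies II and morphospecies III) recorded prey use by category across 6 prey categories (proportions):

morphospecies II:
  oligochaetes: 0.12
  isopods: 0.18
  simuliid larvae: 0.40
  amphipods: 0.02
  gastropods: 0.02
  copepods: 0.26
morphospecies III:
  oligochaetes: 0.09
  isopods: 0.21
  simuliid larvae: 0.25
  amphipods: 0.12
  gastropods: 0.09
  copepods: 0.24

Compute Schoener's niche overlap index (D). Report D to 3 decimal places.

0.800

Σ|p₁ᵢ − p₂ᵢ| = 0.03 + 0.03 + 0.15 + 0.10 + 0.07 + 0.02 = 0.40
D = 1 − ½ × 0.40 = 1 − 0.200 = 0.80000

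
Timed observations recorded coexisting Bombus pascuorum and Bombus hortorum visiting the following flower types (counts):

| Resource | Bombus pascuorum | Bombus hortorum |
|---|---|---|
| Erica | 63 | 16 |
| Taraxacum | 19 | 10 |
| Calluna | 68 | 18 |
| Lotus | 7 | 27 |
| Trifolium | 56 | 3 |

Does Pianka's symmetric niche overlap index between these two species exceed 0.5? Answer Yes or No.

Proportions for Bombus pascuorum (n=213): 63/213=0.2958, 19/213=0.0892, 68/213=0.3192, 7/213=0.0329, 56/213=0.2629
Proportions for Bombus hortorum (n=74): 16/74=0.2162, 10/74=0.1351, 18/74=0.2432, 27/74=0.3649, 3/74=0.0405
Σ p₁ᵢp₂ᵢ = 0.063952 + 0.012051 + 0.077629 + 0.012005 + 0.010647 = 0.176284
Σp_1ᵢ² = 0.2958² + 0.0892² + 0.3192² + 0.0329² + 0.2629² = 0.087498 + 0.007957 + 0.101889 + 0.001082 + 0.069116 = 0.267542
Σp_2ᵢ² = 0.2162² + 0.1351² + 0.2432² + 0.3649² + 0.0405² = 0.046742 + 0.018252 + 0.059146 + 0.133152 + 0.001640 = 0.258932
O = 0.176284 / √(0.267542 × 0.258932) = 0.176284 / 0.2632018 = 0.6698
O = 0.6698 > 0.5 → Yes.

Yes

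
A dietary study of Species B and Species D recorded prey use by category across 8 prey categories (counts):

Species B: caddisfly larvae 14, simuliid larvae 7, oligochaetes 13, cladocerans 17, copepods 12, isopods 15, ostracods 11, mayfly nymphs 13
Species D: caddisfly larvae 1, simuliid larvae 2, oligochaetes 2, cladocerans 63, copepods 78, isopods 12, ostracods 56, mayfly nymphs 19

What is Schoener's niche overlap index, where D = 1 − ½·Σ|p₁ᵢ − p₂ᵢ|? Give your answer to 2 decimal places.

Proportions for Species B (n=102): 14/102=0.1373, 7/102=0.0686, 13/102=0.1275, 17/102=0.1667, 12/102=0.1176, 15/102=0.1471, 11/102=0.1078, 13/102=0.1275
Proportions for Species D (n=233): 1/233=0.0043, 2/233=0.0086, 2/233=0.0086, 63/233=0.2704, 78/233=0.3348, 12/233=0.0515, 56/233=0.2403, 19/233=0.0815
Σ|p₁ᵢ − p₂ᵢ| = 0.1330 + 0.0600 + 0.1189 + 0.1037 + 0.2172 + 0.0956 + 0.1325 + 0.0460 = 0.9069
D = 1 − ½ × 0.9069 = 1 − 0.45345 = 0.54655

0.55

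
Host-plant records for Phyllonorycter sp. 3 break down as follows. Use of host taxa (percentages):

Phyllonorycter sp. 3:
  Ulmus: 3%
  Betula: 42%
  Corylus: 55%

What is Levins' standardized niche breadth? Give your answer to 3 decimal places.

Convert percentages to proportions (divide by 100).
Σpᵢ² = 0.03² + 0.42² + 0.55² = 0.0009 + 0.1764 + 0.3025 = 0.4798
B = 1 / 0.4798 = 2.08420
Bₛ = (B − 1)/(n − 1) = (2.08420 − 1)/(3 − 1) = 1.08420/2 = 0.54210

0.542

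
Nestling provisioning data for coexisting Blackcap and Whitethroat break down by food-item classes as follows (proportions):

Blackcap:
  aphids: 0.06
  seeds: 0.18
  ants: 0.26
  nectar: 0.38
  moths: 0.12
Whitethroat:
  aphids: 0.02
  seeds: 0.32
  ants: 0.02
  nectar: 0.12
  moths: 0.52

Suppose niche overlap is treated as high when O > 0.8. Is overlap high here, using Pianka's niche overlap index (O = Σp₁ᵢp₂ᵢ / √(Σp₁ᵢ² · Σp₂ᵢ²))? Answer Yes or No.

No

Σ p₁ᵢp₂ᵢ = 0.0012 + 0.0576 + 0.0052 + 0.0456 + 0.0624 = 0.1720
Σp_1ᵢ² = 0.06² + 0.18² + 0.26² + 0.38² + 0.12² = 0.0036 + 0.0324 + 0.0676 + 0.1444 + 0.0144 = 0.2624
Σp_2ᵢ² = 0.02² + 0.32² + 0.02² + 0.12² + 0.52² = 0.0004 + 0.1024 + 0.0004 + 0.0144 + 0.2704 = 0.3880
O = 0.1720 / √(0.2624 × 0.3880) = 0.1720 / 0.31908 = 0.5390
O = 0.5390 < 0.8 → No.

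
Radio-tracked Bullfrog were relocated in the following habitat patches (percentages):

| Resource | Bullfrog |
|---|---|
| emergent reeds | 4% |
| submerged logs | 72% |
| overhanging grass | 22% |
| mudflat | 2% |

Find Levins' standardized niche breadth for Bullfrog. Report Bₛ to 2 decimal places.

0.25

Convert percentages to proportions (divide by 100).
Σpᵢ² = 0.04² + 0.72² + 0.22² + 0.02² = 0.0016 + 0.5184 + 0.0484 + 0.0004 = 0.5688
B = 1 / 0.5688 = 1.7581
Bₛ = (B − 1)/(n − 1) = (1.7581 − 1)/(4 − 1) = 0.7581/3 = 0.2527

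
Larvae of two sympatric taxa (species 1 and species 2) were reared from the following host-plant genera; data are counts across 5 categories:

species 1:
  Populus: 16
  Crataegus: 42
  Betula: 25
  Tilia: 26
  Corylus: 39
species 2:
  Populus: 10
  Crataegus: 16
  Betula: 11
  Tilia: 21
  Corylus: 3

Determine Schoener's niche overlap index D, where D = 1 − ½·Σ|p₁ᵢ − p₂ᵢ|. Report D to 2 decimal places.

0.76

Proportions for species 1 (n=148): 16/148=0.1081, 42/148=0.2838, 25/148=0.1689, 26/148=0.1757, 39/148=0.2635
Proportions for species 2 (n=61): 10/61=0.1639, 16/61=0.2623, 11/61=0.1803, 21/61=0.3443, 3/61=0.0492
Σ|p₁ᵢ − p₂ᵢ| = 0.0558 + 0.0215 + 0.0114 + 0.1686 + 0.2143 = 0.4716
D = 1 − ½ × 0.4716 = 1 − 0.23580 = 0.76420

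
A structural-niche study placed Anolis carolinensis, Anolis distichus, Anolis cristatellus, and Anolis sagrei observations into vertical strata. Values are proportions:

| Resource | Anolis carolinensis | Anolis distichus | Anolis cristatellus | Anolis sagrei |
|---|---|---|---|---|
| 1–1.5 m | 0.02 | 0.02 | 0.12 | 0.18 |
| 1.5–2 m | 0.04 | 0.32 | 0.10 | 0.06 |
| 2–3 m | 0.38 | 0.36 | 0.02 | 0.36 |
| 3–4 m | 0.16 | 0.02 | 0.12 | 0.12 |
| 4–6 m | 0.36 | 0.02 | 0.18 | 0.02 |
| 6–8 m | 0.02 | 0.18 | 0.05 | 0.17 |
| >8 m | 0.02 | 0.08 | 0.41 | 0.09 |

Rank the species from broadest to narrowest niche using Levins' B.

Σp_caroᵢ² = 0.02² + 0.04² + 0.38² + 0.16² + 0.36² + 0.02² + 0.02² = 0.0004 + 0.0016 + 0.1444 + 0.0256 + 0.1296 + 0.0004 + 0.0004 = 0.3024
B_caro = 1 / 0.3024 = 3.3069
Σp_distᵢ² = 0.02² + 0.32² + 0.36² + 0.02² + 0.02² + 0.18² + 0.08² = 0.0004 + 0.1024 + 0.1296 + 0.0004 + 0.0004 + 0.0324 + 0.0064 = 0.2720
B_dist = 1 / 0.2720 = 3.6765
Σp_crisᵢ² = 0.12² + 0.10² + 0.02² + 0.12² + 0.18² + 0.05² + 0.41² = 0.0144 + 0.0100 + 0.0004 + 0.0144 + 0.0324 + 0.0025 + 0.1681 = 0.2422
B_cris = 1 / 0.2422 = 4.1288
Σp_sagrᵢ² = 0.18² + 0.06² + 0.36² + 0.12² + 0.02² + 0.17² + 0.09² = 0.0324 + 0.0036 + 0.1296 + 0.0144 + 0.0004 + 0.0289 + 0.0081 = 0.2174
B_sagr = 1 / 0.2174 = 4.5998
Ranking by B (broadest → narrowest): Anolis sagrei (4.60) > Anolis cristatellus (4.13) > Anolis distichus (3.68) > Anolis carolinensis (3.31)

Anolis sagrei > Anolis cristatellus > Anolis distichus > Anolis carolinensis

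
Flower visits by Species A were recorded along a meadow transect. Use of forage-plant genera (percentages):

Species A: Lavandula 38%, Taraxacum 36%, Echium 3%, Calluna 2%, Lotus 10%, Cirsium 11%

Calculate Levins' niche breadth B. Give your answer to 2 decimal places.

3.36

Convert percentages to proportions (divide by 100).
Σpᵢ² = 0.38² + 0.36² + 0.03² + 0.02² + 0.10² + 0.11² = 0.1444 + 0.1296 + 0.0009 + 0.0004 + 0.0100 + 0.0121 = 0.2974
B = 1 / 0.2974 = 3.3625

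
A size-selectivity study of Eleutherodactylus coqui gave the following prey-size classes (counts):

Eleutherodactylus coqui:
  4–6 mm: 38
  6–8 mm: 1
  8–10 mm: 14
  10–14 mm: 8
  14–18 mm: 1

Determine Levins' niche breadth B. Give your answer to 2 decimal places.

Proportions for Eleutherodactylus coqui (n=62): 38/62=0.6129, 1/62=0.0161, 14/62=0.2258, 8/62=0.1290, 1/62=0.0161
Σpᵢ² = 0.6129² + 0.0161² + 0.2258² + 0.1290² + 0.0161² = 0.375646 + 0.000259 + 0.050986 + 0.016641 + 0.000259 = 0.443791
B = 1 / 0.443791 = 2.2533

2.25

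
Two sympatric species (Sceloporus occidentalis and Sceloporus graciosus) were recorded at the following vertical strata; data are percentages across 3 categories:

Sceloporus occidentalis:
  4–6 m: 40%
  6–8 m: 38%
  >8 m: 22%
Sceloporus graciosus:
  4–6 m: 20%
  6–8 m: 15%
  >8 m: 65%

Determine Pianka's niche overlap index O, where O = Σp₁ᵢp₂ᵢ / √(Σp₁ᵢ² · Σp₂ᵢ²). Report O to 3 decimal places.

0.677

Convert percentages to proportions (divide by 100).
Σ p₁ᵢp₂ᵢ = 0.0800 + 0.0570 + 0.1430 = 0.2800
Σp_1ᵢ² = 0.40² + 0.38² + 0.22² = 0.1600 + 0.1444 + 0.0484 = 0.3528
Σp_2ᵢ² = 0.20² + 0.15² + 0.65² = 0.0400 + 0.0225 + 0.4225 = 0.4850
O = 0.2800 / √(0.3528 × 0.4850) = 0.2800 / 0.413652 = 0.67690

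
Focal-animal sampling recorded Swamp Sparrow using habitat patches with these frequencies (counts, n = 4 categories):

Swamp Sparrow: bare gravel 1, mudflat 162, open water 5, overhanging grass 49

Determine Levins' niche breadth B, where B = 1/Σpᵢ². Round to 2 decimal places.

Proportions for Swamp Sparrow (n=217): 1/217=0.0046, 162/217=0.7465, 5/217=0.0230, 49/217=0.2258
Σpᵢ² = 0.0046² + 0.7465² + 0.0230² + 0.2258² = 0.000021 + 0.557262 + 0.000529 + 0.050986 = 0.608798
B = 1 / 0.608798 = 1.6426

1.64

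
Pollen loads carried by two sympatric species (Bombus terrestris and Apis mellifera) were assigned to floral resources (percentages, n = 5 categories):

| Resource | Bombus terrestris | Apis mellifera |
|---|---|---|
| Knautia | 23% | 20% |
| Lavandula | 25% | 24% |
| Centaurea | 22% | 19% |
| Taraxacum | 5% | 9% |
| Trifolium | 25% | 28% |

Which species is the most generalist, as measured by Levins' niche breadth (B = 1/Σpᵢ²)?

Apis mellifera

Convert percentages to proportions (divide by 100).
Σp_terrᵢ² = 0.23² + 0.25² + 0.22² + 0.05² + 0.25² = 0.0529 + 0.0625 + 0.0484 + 0.0025 + 0.0625 = 0.2288
B_terr = 1 / 0.2288 = 4.3706
Σp_mellᵢ² = 0.20² + 0.24² + 0.19² + 0.09² + 0.28² = 0.0400 + 0.0576 + 0.0361 + 0.0081 + 0.0784 = 0.2202
B_mell = 1 / 0.2202 = 4.5413
Highest B → broadest niche (most generalist): Apis mellifera (B = 4.54).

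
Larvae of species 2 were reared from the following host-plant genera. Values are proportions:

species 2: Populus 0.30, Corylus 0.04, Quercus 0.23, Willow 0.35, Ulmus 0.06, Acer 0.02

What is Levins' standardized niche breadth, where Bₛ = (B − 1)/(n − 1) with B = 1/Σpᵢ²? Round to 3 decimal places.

0.538

Σpᵢ² = 0.30² + 0.04² + 0.23² + 0.35² + 0.06² + 0.02² = 0.0900 + 0.0016 + 0.0529 + 0.1225 + 0.0036 + 0.0004 = 0.2710
B = 1 / 0.2710 = 3.69004
Bₛ = (B − 1)/(n − 1) = (3.69004 − 1)/(6 − 1) = 2.69004/5 = 0.53801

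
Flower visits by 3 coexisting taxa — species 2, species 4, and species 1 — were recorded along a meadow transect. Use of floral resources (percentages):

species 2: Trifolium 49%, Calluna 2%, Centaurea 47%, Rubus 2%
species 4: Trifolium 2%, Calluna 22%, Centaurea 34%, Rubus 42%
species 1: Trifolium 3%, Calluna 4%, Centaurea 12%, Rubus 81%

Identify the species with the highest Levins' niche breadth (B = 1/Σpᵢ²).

Convert percentages to proportions (divide by 100).
Σp_2ᵢ² = 0.49² + 0.02² + 0.47² + 0.02² = 0.2401 + 0.0004 + 0.2209 + 0.0004 = 0.4618
B_2 = 1 / 0.4618 = 2.1654
Σp_4ᵢ² = 0.02² + 0.22² + 0.34² + 0.42² = 0.0004 + 0.0484 + 0.1156 + 0.1764 = 0.3408
B_4 = 1 / 0.3408 = 2.9343
Σp_1ᵢ² = 0.03² + 0.04² + 0.12² + 0.81² = 0.0009 + 0.0016 + 0.0144 + 0.6561 = 0.6730
B_1 = 1 / 0.6730 = 1.4859
Highest B → broadest niche (most generalist): species 4 (B = 2.93).

species 4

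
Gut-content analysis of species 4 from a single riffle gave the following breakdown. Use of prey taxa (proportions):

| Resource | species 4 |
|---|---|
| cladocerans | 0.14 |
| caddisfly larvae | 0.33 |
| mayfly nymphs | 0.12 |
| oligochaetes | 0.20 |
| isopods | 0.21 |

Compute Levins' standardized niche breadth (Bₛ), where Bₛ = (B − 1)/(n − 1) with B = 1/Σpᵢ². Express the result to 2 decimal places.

Σpᵢ² = 0.14² + 0.33² + 0.12² + 0.20² + 0.21² = 0.0196 + 0.1089 + 0.0144 + 0.0400 + 0.0441 = 0.2270
B = 1 / 0.2270 = 4.4053
Bₛ = (B − 1)/(n − 1) = (4.4053 − 1)/(5 − 1) = 3.4053/4 = 0.8513

0.85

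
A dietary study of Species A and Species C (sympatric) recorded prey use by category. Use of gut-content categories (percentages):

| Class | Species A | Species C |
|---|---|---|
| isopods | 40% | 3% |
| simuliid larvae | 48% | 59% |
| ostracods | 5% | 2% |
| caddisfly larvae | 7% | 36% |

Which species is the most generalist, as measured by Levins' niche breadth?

Convert percentages to proportions (divide by 100).
Σp_Aᵢ² = 0.40² + 0.48² + 0.05² + 0.07² = 0.1600 + 0.2304 + 0.0025 + 0.0049 = 0.3978
B_A = 1 / 0.3978 = 2.5138
Σp_Cᵢ² = 0.03² + 0.59² + 0.02² + 0.36² = 0.0009 + 0.3481 + 0.0004 + 0.1296 = 0.4790
B_C = 1 / 0.4790 = 2.0877
Highest B → broadest niche (most generalist): Species A (B = 2.51).

Species A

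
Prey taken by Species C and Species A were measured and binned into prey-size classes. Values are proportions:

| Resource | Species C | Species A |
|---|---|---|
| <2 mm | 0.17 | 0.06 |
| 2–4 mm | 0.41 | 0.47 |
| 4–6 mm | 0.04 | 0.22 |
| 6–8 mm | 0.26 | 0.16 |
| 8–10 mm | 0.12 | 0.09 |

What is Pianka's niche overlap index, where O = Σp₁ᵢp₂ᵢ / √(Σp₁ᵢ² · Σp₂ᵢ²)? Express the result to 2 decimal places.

Σ p₁ᵢp₂ᵢ = 0.0102 + 0.1927 + 0.0088 + 0.0416 + 0.0108 = 0.2641
Σp_1ᵢ² = 0.17² + 0.41² + 0.04² + 0.26² + 0.12² = 0.0289 + 0.1681 + 0.0016 + 0.0676 + 0.0144 = 0.2806
Σp_2ᵢ² = 0.06² + 0.47² + 0.22² + 0.16² + 0.09² = 0.0036 + 0.2209 + 0.0484 + 0.0256 + 0.0081 = 0.3066
O = 0.2641 / √(0.2806 × 0.3066) = 0.2641 / 0.29331 = 0.9004

0.90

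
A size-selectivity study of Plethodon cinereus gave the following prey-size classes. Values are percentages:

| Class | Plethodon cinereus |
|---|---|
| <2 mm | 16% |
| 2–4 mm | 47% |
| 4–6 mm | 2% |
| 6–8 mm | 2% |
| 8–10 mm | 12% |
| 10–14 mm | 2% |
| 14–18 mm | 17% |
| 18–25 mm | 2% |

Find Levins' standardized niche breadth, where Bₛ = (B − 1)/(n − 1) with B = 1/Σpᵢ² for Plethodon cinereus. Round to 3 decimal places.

0.347

Convert percentages to proportions (divide by 100).
Σpᵢ² = 0.16² + 0.47² + 0.02² + 0.02² + 0.12² + 0.02² + 0.17² + 0.02² = 0.0256 + 0.2209 + 0.0004 + 0.0004 + 0.0144 + 0.0004 + 0.0289 + 0.0004 = 0.2914
B = 1 / 0.2914 = 3.43171
Bₛ = (B − 1)/(n − 1) = (3.43171 − 1)/(8 − 1) = 2.43171/7 = 0.34739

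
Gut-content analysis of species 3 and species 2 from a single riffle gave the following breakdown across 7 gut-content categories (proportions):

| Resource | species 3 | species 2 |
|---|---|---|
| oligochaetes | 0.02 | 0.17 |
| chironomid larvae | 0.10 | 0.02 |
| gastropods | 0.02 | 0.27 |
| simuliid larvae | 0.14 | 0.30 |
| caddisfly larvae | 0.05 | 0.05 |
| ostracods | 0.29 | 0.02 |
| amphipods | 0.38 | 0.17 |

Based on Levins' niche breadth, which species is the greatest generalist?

species 2

Σp_3ᵢ² = 0.02² + 0.10² + 0.02² + 0.14² + 0.05² + 0.29² + 0.38² = 0.0004 + 0.0100 + 0.0004 + 0.0196 + 0.0025 + 0.0841 + 0.1444 = 0.2614
B_3 = 1 / 0.2614 = 3.8256
Σp_2ᵢ² = 0.17² + 0.02² + 0.27² + 0.30² + 0.05² + 0.02² + 0.17² = 0.0289 + 0.0004 + 0.0729 + 0.0900 + 0.0025 + 0.0004 + 0.0289 = 0.2240
B_2 = 1 / 0.2240 = 4.4643
Highest B → broadest niche (most generalist): species 2 (B = 4.46).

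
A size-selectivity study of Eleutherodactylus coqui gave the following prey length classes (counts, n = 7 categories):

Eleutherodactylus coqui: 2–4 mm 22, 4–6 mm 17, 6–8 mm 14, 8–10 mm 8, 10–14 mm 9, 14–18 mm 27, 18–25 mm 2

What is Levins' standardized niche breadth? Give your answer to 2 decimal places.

0.72

Proportions for Eleutherodactylus coqui (n=99): 22/99=0.2222, 17/99=0.1717, 14/99=0.1414, 8/99=0.0808, 9/99=0.0909, 27/99=0.2727, 2/99=0.0202
Σpᵢ² = 0.2222² + 0.1717² + 0.1414² + 0.0808² + 0.0909² + 0.2727² + 0.0202² = 0.049373 + 0.029481 + 0.019994 + 0.006529 + 0.008263 + 0.074365 + 0.000408 = 0.188413
B = 1 / 0.188413 = 5.3075
Bₛ = (B − 1)/(n − 1) = (5.3075 − 1)/(7 − 1) = 4.3075/6 = 0.7179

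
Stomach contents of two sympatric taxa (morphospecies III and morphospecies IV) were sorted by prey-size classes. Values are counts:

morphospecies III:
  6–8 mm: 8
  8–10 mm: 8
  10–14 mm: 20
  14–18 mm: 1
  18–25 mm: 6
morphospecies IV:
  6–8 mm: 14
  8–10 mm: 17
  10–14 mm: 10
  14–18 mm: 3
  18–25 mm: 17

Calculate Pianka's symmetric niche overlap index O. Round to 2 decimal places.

Proportions for morphospecies III (n=43): 8/43=0.1860, 8/43=0.1860, 20/43=0.4651, 1/43=0.0233, 6/43=0.1395
Proportions for morphospecies IV (n=61): 14/61=0.2295, 17/61=0.2787, 10/61=0.1639, 3/61=0.0492, 17/61=0.2787
Σ p₁ᵢp₂ᵢ = 0.042687 + 0.051838 + 0.076230 + 0.001146 + 0.038879 = 0.210780
Σp_1ᵢ² = 0.1860² + 0.1860² + 0.4651² + 0.0233² + 0.1395² = 0.034596 + 0.034596 + 0.216318 + 0.000543 + 0.019460 = 0.305513
Σp_2ᵢ² = 0.2295² + 0.2787² + 0.1639² + 0.0492² + 0.2787² = 0.052670 + 0.077674 + 0.026863 + 0.002421 + 0.077674 = 0.237302
O = 0.210780 / √(0.305513 × 0.237302) = 0.210780 / 0.2692561 = 0.7828

0.78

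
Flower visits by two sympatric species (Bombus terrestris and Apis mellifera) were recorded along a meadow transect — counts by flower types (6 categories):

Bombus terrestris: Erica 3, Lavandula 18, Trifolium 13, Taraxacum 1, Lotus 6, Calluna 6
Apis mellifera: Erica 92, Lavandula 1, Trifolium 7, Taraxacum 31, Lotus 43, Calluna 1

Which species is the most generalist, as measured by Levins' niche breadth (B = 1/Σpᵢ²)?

Proportions for Bombus terrestris (n=47): 3/47=0.0638, 18/47=0.3830, 13/47=0.2766, 1/47=0.0213, 6/47=0.1277, 6/47=0.1277
Proportions for Apis mellifera (n=175): 92/175=0.5257, 1/175=0.0057, 7/175=0.0400, 31/175=0.1771, 43/175=0.2457, 1/175=0.0057
Σp_terrᵢ² = 0.0638² + 0.3830² + 0.2766² + 0.0213² + 0.1277² + 0.1277² = 0.004070 + 0.146689 + 0.076508 + 0.000454 + 0.016307 + 0.016307 = 0.260335
B_terr = 1 / 0.260335 = 3.8412
Σp_mellᵢ² = 0.5257² + 0.0057² + 0.0400² + 0.1771² + 0.2457² + 0.0057² = 0.276360 + 0.000032 + 0.001600 + 0.031364 + 0.060368 + 0.000032 = 0.369756
B_mell = 1 / 0.369756 = 2.7045
Highest B → broadest niche (most generalist): Bombus terrestris (B = 3.84).

Bombus terrestris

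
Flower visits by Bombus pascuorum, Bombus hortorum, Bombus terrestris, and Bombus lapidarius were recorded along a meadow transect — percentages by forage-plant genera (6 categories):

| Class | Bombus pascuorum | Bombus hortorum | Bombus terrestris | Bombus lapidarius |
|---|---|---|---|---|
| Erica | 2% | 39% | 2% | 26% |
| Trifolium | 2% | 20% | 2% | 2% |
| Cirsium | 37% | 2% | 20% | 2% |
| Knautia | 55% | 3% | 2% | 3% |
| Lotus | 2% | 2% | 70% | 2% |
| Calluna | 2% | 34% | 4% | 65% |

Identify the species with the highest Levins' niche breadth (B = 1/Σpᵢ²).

Convert percentages to proportions (divide by 100).
Σp_pascᵢ² = 0.02² + 0.02² + 0.37² + 0.55² + 0.02² + 0.02² = 0.0004 + 0.0004 + 0.1369 + 0.3025 + 0.0004 + 0.0004 = 0.4410
B_pasc = 1 / 0.4410 = 2.2676
Σp_hortᵢ² = 0.39² + 0.20² + 0.02² + 0.03² + 0.02² + 0.34² = 0.1521 + 0.0400 + 0.0004 + 0.0009 + 0.0004 + 0.1156 = 0.3094
B_hort = 1 / 0.3094 = 3.2321
Σp_terrᵢ² = 0.02² + 0.02² + 0.20² + 0.02² + 0.70² + 0.04² = 0.0004 + 0.0004 + 0.0400 + 0.0004 + 0.4900 + 0.0016 = 0.5328
B_terr = 1 / 0.5328 = 1.8769
Σp_lapiᵢ² = 0.26² + 0.02² + 0.02² + 0.03² + 0.02² + 0.65² = 0.0676 + 0.0004 + 0.0004 + 0.0009 + 0.0004 + 0.4225 = 0.4922
B_lapi = 1 / 0.4922 = 2.0317
Highest B → broadest niche (most generalist): Bombus hortorum (B = 3.23).

Bombus hortorum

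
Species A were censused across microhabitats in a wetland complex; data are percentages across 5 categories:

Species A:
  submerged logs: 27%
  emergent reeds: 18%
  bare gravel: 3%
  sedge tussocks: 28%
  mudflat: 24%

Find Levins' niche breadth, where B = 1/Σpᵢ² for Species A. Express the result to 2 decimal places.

Convert percentages to proportions (divide by 100).
Σpᵢ² = 0.27² + 0.18² + 0.03² + 0.28² + 0.24² = 0.0729 + 0.0324 + 0.0009 + 0.0784 + 0.0576 = 0.2422
B = 1 / 0.2422 = 4.1288

4.13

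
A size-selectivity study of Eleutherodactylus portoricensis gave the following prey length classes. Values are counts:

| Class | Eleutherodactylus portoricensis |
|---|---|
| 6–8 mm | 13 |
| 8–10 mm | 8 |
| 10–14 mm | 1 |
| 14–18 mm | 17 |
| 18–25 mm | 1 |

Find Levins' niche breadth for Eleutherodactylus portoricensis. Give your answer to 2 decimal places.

Proportions for Eleutherodactylus portoricensis (n=40): 13/40=0.3250, 8/40=0.2000, 1/40=0.0250, 17/40=0.4250, 1/40=0.0250
Σpᵢ² = 0.3250² + 0.2000² + 0.0250² + 0.4250² + 0.0250² = 0.105625 + 0.040000 + 0.000625 + 0.180625 + 0.000625 = 0.327500
B = 1 / 0.327500 = 3.0534

3.05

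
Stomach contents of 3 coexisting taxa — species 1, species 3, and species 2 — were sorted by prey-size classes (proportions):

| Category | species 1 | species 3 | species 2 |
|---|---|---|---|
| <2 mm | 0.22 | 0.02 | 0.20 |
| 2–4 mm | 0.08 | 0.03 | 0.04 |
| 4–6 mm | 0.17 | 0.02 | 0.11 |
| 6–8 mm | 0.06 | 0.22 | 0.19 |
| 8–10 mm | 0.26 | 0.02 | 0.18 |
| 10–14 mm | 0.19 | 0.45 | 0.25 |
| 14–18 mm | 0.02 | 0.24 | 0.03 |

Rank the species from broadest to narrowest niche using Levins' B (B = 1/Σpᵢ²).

species 2 > species 1 > species 3

Σp_1ᵢ² = 0.22² + 0.08² + 0.17² + 0.06² + 0.26² + 0.19² + 0.02² = 0.0484 + 0.0064 + 0.0289 + 0.0036 + 0.0676 + 0.0361 + 0.0004 = 0.1914
B_1 = 1 / 0.1914 = 5.2247
Σp_3ᵢ² = 0.02² + 0.03² + 0.02² + 0.22² + 0.02² + 0.45² + 0.24² = 0.0004 + 0.0009 + 0.0004 + 0.0484 + 0.0004 + 0.2025 + 0.0576 = 0.3106
B_3 = 1 / 0.3106 = 3.2196
Σp_2ᵢ² = 0.20² + 0.04² + 0.11² + 0.19² + 0.18² + 0.25² + 0.03² = 0.0400 + 0.0016 + 0.0121 + 0.0361 + 0.0324 + 0.0625 + 0.0009 = 0.1856
B_2 = 1 / 0.1856 = 5.3879
Ranking by B (broadest → narrowest): species 2 (5.39) > species 1 (5.22) > species 3 (3.22)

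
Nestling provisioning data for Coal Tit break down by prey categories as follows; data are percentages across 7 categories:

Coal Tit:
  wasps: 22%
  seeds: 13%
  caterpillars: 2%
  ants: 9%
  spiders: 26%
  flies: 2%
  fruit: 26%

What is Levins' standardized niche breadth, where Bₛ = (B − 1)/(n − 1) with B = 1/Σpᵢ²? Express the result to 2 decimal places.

Convert percentages to proportions (divide by 100).
Σpᵢ² = 0.22² + 0.13² + 0.02² + 0.09² + 0.26² + 0.02² + 0.26² = 0.0484 + 0.0169 + 0.0004 + 0.0081 + 0.0676 + 0.0004 + 0.0676 = 0.2094
B = 1 / 0.2094 = 4.7755
Bₛ = (B − 1)/(n − 1) = (4.7755 − 1)/(7 − 1) = 3.7755/6 = 0.6293

0.63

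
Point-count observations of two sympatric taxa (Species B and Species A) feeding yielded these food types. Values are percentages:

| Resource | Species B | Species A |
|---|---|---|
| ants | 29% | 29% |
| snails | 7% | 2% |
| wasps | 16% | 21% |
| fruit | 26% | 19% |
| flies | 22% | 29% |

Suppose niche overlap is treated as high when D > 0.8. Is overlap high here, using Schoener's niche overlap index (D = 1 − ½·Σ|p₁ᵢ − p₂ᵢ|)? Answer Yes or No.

Yes

Convert percentages to proportions (divide by 100).
Σ|p₁ᵢ − p₂ᵢ| = 0.00 + 0.05 + 0.05 + 0.07 + 0.07 = 0.24
D = 1 − ½ × 0.24 = 1 − 0.120 = 0.8800
D = 0.8800 > 0.8 → Yes.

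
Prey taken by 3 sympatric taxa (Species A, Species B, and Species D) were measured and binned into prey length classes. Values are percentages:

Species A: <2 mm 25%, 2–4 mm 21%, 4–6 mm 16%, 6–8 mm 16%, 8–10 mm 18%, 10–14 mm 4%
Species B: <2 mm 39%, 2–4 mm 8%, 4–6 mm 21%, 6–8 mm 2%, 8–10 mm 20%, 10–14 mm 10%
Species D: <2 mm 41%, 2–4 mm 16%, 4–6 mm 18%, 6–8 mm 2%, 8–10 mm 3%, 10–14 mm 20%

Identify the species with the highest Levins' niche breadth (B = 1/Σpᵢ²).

Species A

Convert percentages to proportions (divide by 100).
Σp_Aᵢ² = 0.25² + 0.21² + 0.16² + 0.16² + 0.18² + 0.04² = 0.0625 + 0.0441 + 0.0256 + 0.0256 + 0.0324 + 0.0016 = 0.1918
B_A = 1 / 0.1918 = 5.2138
Σp_Bᵢ² = 0.39² + 0.08² + 0.21² + 0.02² + 0.20² + 0.10² = 0.1521 + 0.0064 + 0.0441 + 0.0004 + 0.0400 + 0.0100 = 0.2530
B_B = 1 / 0.2530 = 3.9526
Σp_Dᵢ² = 0.41² + 0.16² + 0.18² + 0.02² + 0.03² + 0.20² = 0.1681 + 0.0256 + 0.0324 + 0.0004 + 0.0009 + 0.0400 = 0.2674
B_D = 1 / 0.2674 = 3.7397
Highest B → broadest niche (most generalist): Species A (B = 5.21).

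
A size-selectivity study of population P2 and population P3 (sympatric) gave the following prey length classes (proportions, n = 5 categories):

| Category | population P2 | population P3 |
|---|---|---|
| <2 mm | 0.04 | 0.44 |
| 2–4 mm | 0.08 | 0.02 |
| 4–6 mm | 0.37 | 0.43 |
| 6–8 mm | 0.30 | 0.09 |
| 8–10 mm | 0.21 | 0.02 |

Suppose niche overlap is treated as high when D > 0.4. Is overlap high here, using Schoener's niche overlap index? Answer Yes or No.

Σ|p₁ᵢ − p₂ᵢ| = 0.40 + 0.06 + 0.06 + 0.21 + 0.19 = 0.92
D = 1 − ½ × 0.92 = 1 − 0.460 = 0.5400
D = 0.5400 > 0.4 → Yes.

Yes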